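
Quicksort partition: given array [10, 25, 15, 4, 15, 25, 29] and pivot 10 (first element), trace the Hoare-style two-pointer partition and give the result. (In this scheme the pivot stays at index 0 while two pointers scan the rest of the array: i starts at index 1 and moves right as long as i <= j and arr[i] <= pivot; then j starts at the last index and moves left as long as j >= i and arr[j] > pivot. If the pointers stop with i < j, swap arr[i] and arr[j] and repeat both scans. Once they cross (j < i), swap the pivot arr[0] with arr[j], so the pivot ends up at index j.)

Hoare-style two-pointer partition with pivot = 10:

Initial array: [10, 25, 15, 4, 15, 25, 29]

Pointers start at i = 1, j = 6.
i stops at index 1 (arr[1]=25 > 10), j stops at index 3 (arr[3]=4 <= 10): swap arr[1] and arr[3], array becomes [10, 4, 15, 25, 15, 25, 29]
i ends at 2, j ends at 1: the pointers have crossed (j < i), so scanning stops.

Swap pivot arr[0] with arr[1] to place pivot at position 1: [4, 10, 15, 25, 15, 25, 29]
Pivot position: 1

After partitioning with pivot 10, the array becomes [4, 10, 15, 25, 15, 25, 29]. The pivot is placed at index 1. All elements to the left of the pivot are <= 10, and all elements to the right are > 10.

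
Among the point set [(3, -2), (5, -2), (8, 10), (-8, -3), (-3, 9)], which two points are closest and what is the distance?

Computing all pairwise distances among 5 points:

d((3, -2), (5, -2)) = 2.0 <-- minimum
d((3, -2), (8, 10)) = 13.0
d((3, -2), (-8, -3)) = 11.0454
d((3, -2), (-3, 9)) = 12.53
d((5, -2), (8, 10)) = 12.3693
d((5, -2), (-8, -3)) = 13.0384
d((5, -2), (-3, 9)) = 13.6015
d((8, 10), (-8, -3)) = 20.6155
d((8, 10), (-3, 9)) = 11.0454
d((-8, -3), (-3, 9)) = 13.0

Closest pair: (3, -2) and (5, -2) with distance 2.0

The closest pair is (3, -2) and (5, -2) with Euclidean distance 2.0. For 5 points, brute-force pairwise comparison is shown above. For large n, the divide-and-conquer algorithm (sort by x, recurse on halves, check the dividing strip) achieves O(n log n).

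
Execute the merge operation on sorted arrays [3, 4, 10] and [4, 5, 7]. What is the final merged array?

Merging process:

Compare 3 vs 4: take 3 from left. Merged: [3]
Compare 4 vs 4: take 4 from left. Merged: [3, 4]
Compare 10 vs 4: take 4 from right. Merged: [3, 4, 4]
Compare 10 vs 5: take 5 from right. Merged: [3, 4, 4, 5]
Compare 10 vs 7: take 7 from right. Merged: [3, 4, 4, 5, 7]
Append remaining from left: [10]. Merged: [3, 4, 4, 5, 7, 10]

Final merged array: [3, 4, 4, 5, 7, 10]
Total comparisons: 5

The merged array is [3, 4, 4, 5, 7, 10], requiring 5 comparisons. The merge step runs in O(n) time where n is the total number of elements.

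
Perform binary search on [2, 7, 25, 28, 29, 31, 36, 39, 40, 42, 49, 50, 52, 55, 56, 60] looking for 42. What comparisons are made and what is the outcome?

Binary search for 42 in [2, 7, 25, 28, 29, 31, 36, 39, 40, 42, 49, 50, 52, 55, 56, 60]:

lo=0, hi=15, mid=7, arr[mid]=39 -> 39 < 42, search right half
lo=8, hi=15, mid=11, arr[mid]=50 -> 50 > 42, search left half
lo=8, hi=10, mid=9, arr[mid]=42 -> Found target at index 9!

Binary search finds 42 at index 9 after 3 comparisons. The search repeatedly halves the search space by comparing with the middle element.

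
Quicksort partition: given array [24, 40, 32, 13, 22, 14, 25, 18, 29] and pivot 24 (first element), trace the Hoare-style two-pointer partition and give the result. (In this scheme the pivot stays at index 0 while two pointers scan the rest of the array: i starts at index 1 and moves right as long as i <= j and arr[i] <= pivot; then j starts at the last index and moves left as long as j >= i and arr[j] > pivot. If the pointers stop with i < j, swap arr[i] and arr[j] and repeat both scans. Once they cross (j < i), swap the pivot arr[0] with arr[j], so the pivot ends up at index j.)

Hoare-style two-pointer partition with pivot = 24:

Initial array: [24, 40, 32, 13, 22, 14, 25, 18, 29]

Pointers start at i = 1, j = 8.
i stops at index 1 (arr[1]=40 > 24), j stops at index 7 (arr[7]=18 <= 24): swap arr[1] and arr[7], array becomes [24, 18, 32, 13, 22, 14, 25, 40, 29]
i stops at index 2 (arr[2]=32 > 24), j stops at index 5 (arr[5]=14 <= 24): swap arr[2] and arr[5], array becomes [24, 18, 14, 13, 22, 32, 25, 40, 29]
i ends at 5, j ends at 4: the pointers have crossed (j < i), so scanning stops.

Swap pivot arr[0] with arr[4] to place pivot at position 4: [22, 18, 14, 13, 24, 32, 25, 40, 29]
Pivot position: 4

After partitioning with pivot 24, the array becomes [22, 18, 14, 13, 24, 32, 25, 40, 29]. The pivot is placed at index 4. All elements to the left of the pivot are <= 24, and all elements to the right are > 24.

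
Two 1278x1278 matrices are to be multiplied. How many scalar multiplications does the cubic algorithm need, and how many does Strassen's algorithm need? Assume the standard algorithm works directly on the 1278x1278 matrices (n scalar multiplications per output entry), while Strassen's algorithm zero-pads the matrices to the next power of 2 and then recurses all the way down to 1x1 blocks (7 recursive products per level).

Matrix multiplication for 1278x1278 matrices:

Strassen's algorithm requires power-of-2 dimensions. Pad 1278x1278 to 2048x2048 (next power of 2).

Standard algorithm: 1278^3 = 2087336952 multiplications
Strassen's algorithm: 7^(log2(2048)) = 7^11 = 1977326743 multiplications
Savings: 2087336952 - 1977326743 = 110010209 multiplications

Standard: 2087336952 multiplications (1278^3). Strassen: 1977326743 multiplications (7^11, after padding to 2048x2048). Strassen reduces 8 recursive multiplications to 7 at each level.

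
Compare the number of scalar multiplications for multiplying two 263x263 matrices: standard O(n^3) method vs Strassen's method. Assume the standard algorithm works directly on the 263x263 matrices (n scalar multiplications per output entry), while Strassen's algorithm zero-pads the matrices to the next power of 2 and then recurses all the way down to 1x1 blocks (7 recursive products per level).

Matrix multiplication for 263x263 matrices:

Strassen's algorithm requires power-of-2 dimensions. Pad 263x263 to 512x512 (next power of 2).

Standard algorithm: 263^3 = 18191447 multiplications
Strassen's algorithm: 7^(log2(512)) = 7^9 = 40353607 multiplications
Difference: 18191447 - 40353607 = -22162160 (Strassen uses MORE here due to padding overhead — for small or just-over-power-of-2 n, padding can outweigh the per-level savings)

Standard: 18191447 multiplications (263^3). Strassen: 40353607 multiplications (7^9, after padding to 512x512). Strassen reduces 8 recursive multiplications to 7 at each level.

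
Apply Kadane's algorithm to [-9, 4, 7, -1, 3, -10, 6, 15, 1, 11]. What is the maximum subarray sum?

Using Kadane's algorithm on [-9, 4, 7, -1, 3, -10, 6, 15, 1, 11]:

Scanning through the array:
Position 1 (value 4): max_ending_here = 4, max_so_far = 4
Position 2 (value 7): max_ending_here = 11, max_so_far = 11
Position 3 (value -1): max_ending_here = 10, max_so_far = 11
Position 4 (value 3): max_ending_here = 13, max_so_far = 13
Position 5 (value -10): max_ending_here = 3, max_so_far = 13
Position 6 (value 6): max_ending_here = 9, max_so_far = 13
Position 7 (value 15): max_ending_here = 24, max_so_far = 24
Position 8 (value 1): max_ending_here = 25, max_so_far = 25
Position 9 (value 11): max_ending_here = 36, max_so_far = 36

Maximum subarray: [4, 7, -1, 3, -10, 6, 15, 1, 11]
Maximum sum: 36

The maximum subarray is [4, 7, -1, 3, -10, 6, 15, 1, 11] with sum 36. This subarray runs from index 1 to index 9.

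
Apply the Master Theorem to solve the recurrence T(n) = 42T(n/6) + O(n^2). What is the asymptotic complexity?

Master Theorem for T(n) = 42T(n/6) + O(n^2):

a = 42, b = 6, c = 2
log_b(a) = log_6(42) = 2.0860

Case 1: c = 2 < log_6(42) = 2.0860
T(n) = O(n^(log_6 42))

For T(n) = 42T(n/6) + O(n^2): log_6(42) = 2.0860. This is Case 1 of the Master Theorem (c < log_b(a), work dominated by leaves), giving O(n^(log_6 42)).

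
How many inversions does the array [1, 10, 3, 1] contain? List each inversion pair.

Finding inversions in [1, 10, 3, 1]:

(1, 2): arr[1]=10 > arr[2]=3
(1, 3): arr[1]=10 > arr[3]=1
(2, 3): arr[2]=3 > arr[3]=1

Total inversions: 3

The array has 3 inversion(s): (1,2), (1,3), (2,3). Each pair (i,j) satisfies i < j and arr[i] > arr[j].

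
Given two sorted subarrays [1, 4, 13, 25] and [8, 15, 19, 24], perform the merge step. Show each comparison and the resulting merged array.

Merging process:

Compare 1 vs 8: take 1 from left. Merged: [1]
Compare 4 vs 8: take 4 from left. Merged: [1, 4]
Compare 13 vs 8: take 8 from right. Merged: [1, 4, 8]
Compare 13 vs 15: take 13 from left. Merged: [1, 4, 8, 13]
Compare 25 vs 15: take 15 from right. Merged: [1, 4, 8, 13, 15]
Compare 25 vs 19: take 19 from right. Merged: [1, 4, 8, 13, 15, 19]
Compare 25 vs 24: take 24 from right. Merged: [1, 4, 8, 13, 15, 19, 24]
Append remaining from left: [25]. Merged: [1, 4, 8, 13, 15, 19, 24, 25]

Final merged array: [1, 4, 8, 13, 15, 19, 24, 25]
Total comparisons: 7

The merged array is [1, 4, 8, 13, 15, 19, 24, 25], requiring 7 comparisons. The merge step runs in O(n) time where n is the total number of elements.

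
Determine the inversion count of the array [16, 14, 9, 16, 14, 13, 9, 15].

Finding inversions in [16, 14, 9, 16, 14, 13, 9, 15]:

(0, 1): arr[0]=16 > arr[1]=14
(0, 2): arr[0]=16 > arr[2]=9
(0, 4): arr[0]=16 > arr[4]=14
(0, 5): arr[0]=16 > arr[5]=13
(0, 6): arr[0]=16 > arr[6]=9
(0, 7): arr[0]=16 > arr[7]=15
(1, 2): arr[1]=14 > arr[2]=9
(1, 5): arr[1]=14 > arr[5]=13
(1, 6): arr[1]=14 > arr[6]=9
(3, 4): arr[3]=16 > arr[4]=14
(3, 5): arr[3]=16 > arr[5]=13
(3, 6): arr[3]=16 > arr[6]=9
(3, 7): arr[3]=16 > arr[7]=15
(4, 5): arr[4]=14 > arr[5]=13
(4, 6): arr[4]=14 > arr[6]=9
(5, 6): arr[5]=13 > arr[6]=9

Total inversions: 16

The array has 16 inversion(s): (0,1), (0,2), (0,4), (0,5), (0,6), (0,7), (1,2), (1,5), (1,6), (3,4), (3,5), (3,6), (3,7), (4,5), (4,6), (5,6). Each pair (i,j) satisfies i < j and arr[i] > arr[j].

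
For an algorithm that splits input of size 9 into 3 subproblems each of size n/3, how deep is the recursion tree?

For divide and conquer with division factor 3:

Problem sizes at each level:
Level 0: 9
Level 1: 3
Level 2: 1

The root is level 0 and the size-1 base case is level 2 (the tree spans levels 0 through 2, i.e. 3 levels counting the root), so the depth is the number of divisions: log_3(9) = 2

The recursion tree depth is log_3(9) = 2. At each level, the problem size is divided by 3, so it takes 2 divisions to reduce to a base case of size 1. The algorithm makes 3 recursive calls at each level.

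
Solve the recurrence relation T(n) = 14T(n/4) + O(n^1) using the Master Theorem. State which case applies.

Master Theorem for T(n) = 14T(n/4) + O(n^1):

a = 14, b = 4, c = 1
log_b(a) = log_4(14) = 1.9037

Case 1: c = 1 < log_4(14) = 1.9037
T(n) = O(n^(log_4 14))

For T(n) = 14T(n/4) + O(n^1): log_4(14) = 1.9037. This is Case 1 of the Master Theorem (c < log_b(a), work dominated by leaves), giving O(n^(log_4 14)).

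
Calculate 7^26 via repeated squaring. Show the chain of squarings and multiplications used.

Computing 7^26 by squaring (build up from 7^1; each line after the first costs one multiplication):

7^1 = 7
7^2 = (7^1)^2 = 7^2 = 49
7^3 = 7 * 7^2 = 7 * 49 = 343
7^6 = (7^3)^2 = 343^2 = 117649
7^12 = (7^6)^2 = 117649^2 = 13841287201
7^13 = 7 * 7^12 = 7 * 13841287201 = 96889010407
7^26 = (7^13)^2 = 96889010407^2 = 9387480337647754305649

Result: 9387480337647754305649
Multiplications needed: 6 (6 lines after 7^1)

7^26 = 9387480337647754305649. Using exponentiation by squaring, this requires 6 multiplications. The key idea: if the exponent is even, square the half-power; if odd, multiply by the base once.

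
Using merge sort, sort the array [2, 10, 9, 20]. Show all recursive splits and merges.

Merge sort trace:

Split: [2, 10, 9, 20] -> [2, 10] and [9, 20]
  Split: [2, 10] -> [2] and [10]
  Merge: [2] + [10] -> [2, 10]
  Split: [9, 20] -> [9] and [20]
  Merge: [9] + [20] -> [9, 20]
Merge: [2, 10] + [9, 20] -> [2, 9, 10, 20]

Final sorted array: [2, 9, 10, 20]

The merge sort proceeds by recursively splitting the array and merging sorted halves.
After all merges, the sorted array is [2, 9, 10, 20].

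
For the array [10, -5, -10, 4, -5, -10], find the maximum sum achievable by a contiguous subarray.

Using Kadane's algorithm on [10, -5, -10, 4, -5, -10]:

Scanning through the array:
Position 1 (value -5): max_ending_here = 5, max_so_far = 10
Position 2 (value -10): max_ending_here = -5, max_so_far = 10
Position 3 (value 4): max_ending_here = 4, max_so_far = 10
Position 4 (value -5): max_ending_here = -1, max_so_far = 10
Position 5 (value -10): max_ending_here = -10, max_so_far = 10

Maximum subarray: [10]
Maximum sum: 10

The maximum subarray is [10] with sum 10. This subarray runs from index 0 to index 0.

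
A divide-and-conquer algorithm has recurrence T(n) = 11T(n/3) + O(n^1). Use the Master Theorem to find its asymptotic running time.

Master Theorem for T(n) = 11T(n/3) + O(n^1):

a = 11, b = 3, c = 1
log_b(a) = log_3(11) = 2.1827

Case 1: c = 1 < log_3(11) = 2.1827
T(n) = O(n^(log_3 11))

For T(n) = 11T(n/3) + O(n^1): log_3(11) = 2.1827. This is Case 1 of the Master Theorem (c < log_b(a), work dominated by leaves), giving O(n^(log_3 11)).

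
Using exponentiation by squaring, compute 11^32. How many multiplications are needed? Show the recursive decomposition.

Computing 11^32 by squaring (build up from 11^1; each line after the first costs one multiplication):

11^1 = 11
11^2 = (11^1)^2 = 11^2 = 121
11^4 = (11^2)^2 = 121^2 = 14641
11^8 = (11^4)^2 = 14641^2 = 214358881
11^16 = (11^8)^2 = 214358881^2 = 45949729863572161
11^32 = (11^16)^2 = 45949729863572161^2 = 2111377674535255285545615254209921

Result: 2111377674535255285545615254209921
Multiplications needed: 5 (5 lines after 11^1)

11^32 = 2111377674535255285545615254209921. Using exponentiation by squaring, this requires 5 multiplications. The key idea: if the exponent is even, square the half-power; if odd, multiply by the base once.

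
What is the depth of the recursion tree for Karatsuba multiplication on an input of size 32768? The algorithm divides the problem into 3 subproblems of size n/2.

For divide and conquer with division factor 2:

Problem sizes at each level:
Level 0: 32768
Level 1: 16384
Level 2: 8192
Level 3: 4096
Level 4: 2048
Level 5: 1024
Level 6: 512
Level 7: 256
Level 8: 128
Level 9: 64
Level 10: 32
Level 11: 16
Level 12: 8
Level 13: 4
Level 14: 2
Level 15: 1

The root is level 0 and the size-1 base case is level 15 (the tree spans levels 0 through 15, i.e. 16 levels counting the root), so the depth is the number of divisions: log_2(32768) = 15

The recursion tree depth is log_2(32768) = 15. At each level, the problem size is divided by 2, so it takes 15 divisions to reduce to a base case of size 1. The algorithm makes 3 recursive calls at each level.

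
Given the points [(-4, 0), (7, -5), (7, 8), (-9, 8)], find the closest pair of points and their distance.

Computing all pairwise distances among 4 points:

d((-4, 0), (7, -5)) = 12.083
d((-4, 0), (7, 8)) = 13.6015
d((-4, 0), (-9, 8)) = 9.434 <-- minimum
d((7, -5), (7, 8)) = 13.0
d((7, -5), (-9, 8)) = 20.6155
d((7, 8), (-9, 8)) = 16.0

Closest pair: (-4, 0) and (-9, 8) with distance 9.434

The closest pair is (-4, 0) and (-9, 8) with Euclidean distance 9.434. For 4 points, brute-force pairwise comparison is shown above. For large n, the divide-and-conquer algorithm (sort by x, recurse on halves, check the dividing strip) achieves O(n log n).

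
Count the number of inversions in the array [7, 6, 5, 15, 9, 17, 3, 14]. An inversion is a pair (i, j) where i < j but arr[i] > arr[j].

Finding inversions in [7, 6, 5, 15, 9, 17, 3, 14]:

(0, 1): arr[0]=7 > arr[1]=6
(0, 2): arr[0]=7 > arr[2]=5
(0, 6): arr[0]=7 > arr[6]=3
(1, 2): arr[1]=6 > arr[2]=5
(1, 6): arr[1]=6 > arr[6]=3
(2, 6): arr[2]=5 > arr[6]=3
(3, 4): arr[3]=15 > arr[4]=9
(3, 6): arr[3]=15 > arr[6]=3
(3, 7): arr[3]=15 > arr[7]=14
(4, 6): arr[4]=9 > arr[6]=3
(5, 6): arr[5]=17 > arr[6]=3
(5, 7): arr[5]=17 > arr[7]=14

Total inversions: 12

The array has 12 inversion(s): (0,1), (0,2), (0,6), (1,2), (1,6), (2,6), (3,4), (3,6), (3,7), (4,6), (5,6), (5,7). Each pair (i,j) satisfies i < j and arr[i] > arr[j].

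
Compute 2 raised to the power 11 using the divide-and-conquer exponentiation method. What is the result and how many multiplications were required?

Computing 2^11 by squaring (build up from 2^1; each line after the first costs one multiplication):

2^1 = 2
2^2 = (2^1)^2 = 2^2 = 4
2^4 = (2^2)^2 = 4^2 = 16
2^5 = 2 * 2^4 = 2 * 16 = 32
2^10 = (2^5)^2 = 32^2 = 1024
2^11 = 2 * 2^10 = 2 * 1024 = 2048

Result: 2048
Multiplications needed: 5 (5 lines after 2^1)

2^11 = 2048. Using exponentiation by squaring, this requires 5 multiplications. The key idea: if the exponent is even, square the half-power; if odd, multiply by the base once.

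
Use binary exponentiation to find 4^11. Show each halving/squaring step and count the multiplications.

Computing 4^11 by squaring (build up from 4^1; each line after the first costs one multiplication):

4^1 = 4
4^2 = (4^1)^2 = 4^2 = 16
4^4 = (4^2)^2 = 16^2 = 256
4^5 = 4 * 4^4 = 4 * 256 = 1024
4^10 = (4^5)^2 = 1024^2 = 1048576
4^11 = 4 * 4^10 = 4 * 1048576 = 4194304

Result: 4194304
Multiplications needed: 5 (5 lines after 4^1)

4^11 = 4194304. Using exponentiation by squaring, this requires 5 multiplications. The key idea: if the exponent is even, square the half-power; if odd, multiply by the base once.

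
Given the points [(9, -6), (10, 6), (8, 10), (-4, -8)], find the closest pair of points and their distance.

Computing all pairwise distances among 4 points:

d((9, -6), (10, 6)) = 12.0416
d((9, -6), (8, 10)) = 16.0312
d((9, -6), (-4, -8)) = 13.1529
d((10, 6), (8, 10)) = 4.4721 <-- minimum
d((10, 6), (-4, -8)) = 19.799
d((8, 10), (-4, -8)) = 21.6333

Closest pair: (10, 6) and (8, 10) with distance 4.4721

The closest pair is (10, 6) and (8, 10) with Euclidean distance 4.4721. For 4 points, brute-force pairwise comparison is shown above. For large n, the divide-and-conquer algorithm (sort by x, recurse on halves, check the dividing strip) achieves O(n log n).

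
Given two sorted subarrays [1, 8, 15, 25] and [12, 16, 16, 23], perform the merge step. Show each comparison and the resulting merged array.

Merging process:

Compare 1 vs 12: take 1 from left. Merged: [1]
Compare 8 vs 12: take 8 from left. Merged: [1, 8]
Compare 15 vs 12: take 12 from right. Merged: [1, 8, 12]
Compare 15 vs 16: take 15 from left. Merged: [1, 8, 12, 15]
Compare 25 vs 16: take 16 from right. Merged: [1, 8, 12, 15, 16]
Compare 25 vs 16: take 16 from right. Merged: [1, 8, 12, 15, 16, 16]
Compare 25 vs 23: take 23 from right. Merged: [1, 8, 12, 15, 16, 16, 23]
Append remaining from left: [25]. Merged: [1, 8, 12, 15, 16, 16, 23, 25]

Final merged array: [1, 8, 12, 15, 16, 16, 23, 25]
Total comparisons: 7

The merged array is [1, 8, 12, 15, 16, 16, 23, 25], requiring 7 comparisons. The merge step runs in O(n) time where n is the total number of elements.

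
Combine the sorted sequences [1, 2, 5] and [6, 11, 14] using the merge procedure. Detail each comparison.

Merging process:

Compare 1 vs 6: take 1 from left. Merged: [1]
Compare 2 vs 6: take 2 from left. Merged: [1, 2]
Compare 5 vs 6: take 5 from left. Merged: [1, 2, 5]
Append remaining from right: [6, 11, 14]. Merged: [1, 2, 5, 6, 11, 14]

Final merged array: [1, 2, 5, 6, 11, 14]
Total comparisons: 3

The merged array is [1, 2, 5, 6, 11, 14], requiring 3 comparisons. The merge step runs in O(n) time where n is the total number of elements.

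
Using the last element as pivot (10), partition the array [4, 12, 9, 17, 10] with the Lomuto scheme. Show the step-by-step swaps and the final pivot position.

Lomuto partition with pivot = 10:

Initial array: [4, 12, 9, 17, 10]

arr[0]=4 <= 10: swap with position 0, array becomes [4, 12, 9, 17, 10]
arr[1]=12 > 10: no swap
arr[2]=9 <= 10: swap with position 1, array becomes [4, 9, 12, 17, 10]
arr[3]=17 > 10: no swap

Place pivot at position 2: [4, 9, 10, 17, 12]
Pivot position: 2

After partitioning with pivot 10, the array becomes [4, 9, 10, 17, 12]. The pivot is placed at index 2. All elements to the left of the pivot are <= 10, and all elements to the right are > 10.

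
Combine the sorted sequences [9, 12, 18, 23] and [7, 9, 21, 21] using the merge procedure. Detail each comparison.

Merging process:

Compare 9 vs 7: take 7 from right. Merged: [7]
Compare 9 vs 9: take 9 from left. Merged: [7, 9]
Compare 12 vs 9: take 9 from right. Merged: [7, 9, 9]
Compare 12 vs 21: take 12 from left. Merged: [7, 9, 9, 12]
Compare 18 vs 21: take 18 from left. Merged: [7, 9, 9, 12, 18]
Compare 23 vs 21: take 21 from right. Merged: [7, 9, 9, 12, 18, 21]
Compare 23 vs 21: take 21 from right. Merged: [7, 9, 9, 12, 18, 21, 21]
Append remaining from left: [23]. Merged: [7, 9, 9, 12, 18, 21, 21, 23]

Final merged array: [7, 9, 9, 12, 18, 21, 21, 23]
Total comparisons: 7

The merged array is [7, 9, 9, 12, 18, 21, 21, 23], requiring 7 comparisons. The merge step runs in O(n) time where n is the total number of elements.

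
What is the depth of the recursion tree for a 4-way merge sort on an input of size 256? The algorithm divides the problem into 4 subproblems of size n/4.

For divide and conquer with division factor 4:

Problem sizes at each level:
Level 0: 256
Level 1: 64
Level 2: 16
Level 3: 4
Level 4: 1

The root is level 0 and the size-1 base case is level 4 (the tree spans levels 0 through 4, i.e. 5 levels counting the root), so the depth is the number of divisions: log_4(256) = 4

The recursion tree depth is log_4(256) = 4. At each level, the problem size is divided by 4, so it takes 4 divisions to reduce to a base case of size 1. The algorithm makes 4 recursive calls at each level.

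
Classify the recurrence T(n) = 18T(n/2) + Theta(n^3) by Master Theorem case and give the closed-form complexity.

Master Theorem for T(n) = 18T(n/2) + O(n^3):

a = 18, b = 2, c = 3
log_b(a) = log_2(18) = 4.1699

Case 1: c = 3 < log_2(18) = 4.1699
T(n) = O(n^(log_2 18))

For T(n) = 18T(n/2) + O(n^3): log_2(18) = 4.1699. This is Case 1 of the Master Theorem (c < log_b(a), work dominated by leaves), giving O(n^(log_2 18)).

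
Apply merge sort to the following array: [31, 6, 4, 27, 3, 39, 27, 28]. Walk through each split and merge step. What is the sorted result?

Merge sort trace:

Split: [31, 6, 4, 27, 3, 39, 27, 28] -> [31, 6, 4, 27] and [3, 39, 27, 28]
  Split: [31, 6, 4, 27] -> [31, 6] and [4, 27]
    Split: [31, 6] -> [31] and [6]
    Merge: [31] + [6] -> [6, 31]
    Split: [4, 27] -> [4] and [27]
    Merge: [4] + [27] -> [4, 27]
  Merge: [6, 31] + [4, 27] -> [4, 6, 27, 31]
  Split: [3, 39, 27, 28] -> [3, 39] and [27, 28]
    Split: [3, 39] -> [3] and [39]
    Merge: [3] + [39] -> [3, 39]
    Split: [27, 28] -> [27] and [28]
    Merge: [27] + [28] -> [27, 28]
  Merge: [3, 39] + [27, 28] -> [3, 27, 28, 39]
Merge: [4, 6, 27, 31] + [3, 27, 28, 39] -> [3, 4, 6, 27, 27, 28, 31, 39]

Final sorted array: [3, 4, 6, 27, 27, 28, 31, 39]

The merge sort proceeds by recursively splitting the array and merging sorted halves.
After all merges, the sorted array is [3, 4, 6, 27, 27, 28, 31, 39].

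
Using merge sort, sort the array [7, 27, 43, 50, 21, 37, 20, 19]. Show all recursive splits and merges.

Merge sort trace:

Split: [7, 27, 43, 50, 21, 37, 20, 19] -> [7, 27, 43, 50] and [21, 37, 20, 19]
  Split: [7, 27, 43, 50] -> [7, 27] and [43, 50]
    Split: [7, 27] -> [7] and [27]
    Merge: [7] + [27] -> [7, 27]
    Split: [43, 50] -> [43] and [50]
    Merge: [43] + [50] -> [43, 50]
  Merge: [7, 27] + [43, 50] -> [7, 27, 43, 50]
  Split: [21, 37, 20, 19] -> [21, 37] and [20, 19]
    Split: [21, 37] -> [21] and [37]
    Merge: [21] + [37] -> [21, 37]
    Split: [20, 19] -> [20] and [19]
    Merge: [20] + [19] -> [19, 20]
  Merge: [21, 37] + [19, 20] -> [19, 20, 21, 37]
Merge: [7, 27, 43, 50] + [19, 20, 21, 37] -> [7, 19, 20, 21, 27, 37, 43, 50]

Final sorted array: [7, 19, 20, 21, 27, 37, 43, 50]

The merge sort proceeds by recursively splitting the array and merging sorted halves.
After all merges, the sorted array is [7, 19, 20, 21, 27, 37, 43, 50].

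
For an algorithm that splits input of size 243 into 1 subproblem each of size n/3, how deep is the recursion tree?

For divide and conquer with division factor 3:

Problem sizes at each level:
Level 0: 243
Level 1: 81
Level 2: 27
Level 3: 9
Level 4: 3
Level 5: 1

The root is level 0 and the size-1 base case is level 5 (the tree spans levels 0 through 5, i.e. 6 levels counting the root), so the depth is the number of divisions: log_3(243) = 5

The recursion tree depth is log_3(243) = 5. At each level, the problem size is divided by 3, so it takes 5 divisions to reduce to a base case of size 1. The algorithm makes 1 recursive call at each level.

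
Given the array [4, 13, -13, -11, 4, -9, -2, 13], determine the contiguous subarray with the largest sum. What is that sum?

Using Kadane's algorithm on [4, 13, -13, -11, 4, -9, -2, 13]:

Scanning through the array:
Position 1 (value 13): max_ending_here = 17, max_so_far = 17
Position 2 (value -13): max_ending_here = 4, max_so_far = 17
Position 3 (value -11): max_ending_here = -7, max_so_far = 17
Position 4 (value 4): max_ending_here = 4, max_so_far = 17
Position 5 (value -9): max_ending_here = -5, max_so_far = 17
Position 6 (value -2): max_ending_here = -2, max_so_far = 17
Position 7 (value 13): max_ending_here = 13, max_so_far = 17

Maximum subarray: [4, 13]
Maximum sum: 17

The maximum subarray is [4, 13] with sum 17. This subarray runs from index 0 to index 1.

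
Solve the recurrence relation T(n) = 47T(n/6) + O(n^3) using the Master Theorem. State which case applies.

Master Theorem for T(n) = 47T(n/6) + O(n^3):

a = 47, b = 6, c = 3
log_b(a) = log_6(47) = 2.1488

Case 3: c = 3 > log_6(47) = 2.1488
T(n) = O(n^3) = O(n^3)

For T(n) = 47T(n/6) + O(n^3): log_6(47) = 2.1488. This is Case 3 of the Master Theorem (c > log_b(a), work dominated by root), giving O(n^3).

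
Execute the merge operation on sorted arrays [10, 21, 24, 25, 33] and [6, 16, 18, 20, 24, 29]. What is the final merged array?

Merging process:

Compare 10 vs 6: take 6 from right. Merged: [6]
Compare 10 vs 16: take 10 from left. Merged: [6, 10]
Compare 21 vs 16: take 16 from right. Merged: [6, 10, 16]
Compare 21 vs 18: take 18 from right. Merged: [6, 10, 16, 18]
Compare 21 vs 20: take 20 from right. Merged: [6, 10, 16, 18, 20]
Compare 21 vs 24: take 21 from left. Merged: [6, 10, 16, 18, 20, 21]
Compare 24 vs 24: take 24 from left. Merged: [6, 10, 16, 18, 20, 21, 24]
Compare 25 vs 24: take 24 from right. Merged: [6, 10, 16, 18, 20, 21, 24, 24]
Compare 25 vs 29: take 25 from left. Merged: [6, 10, 16, 18, 20, 21, 24, 24, 25]
Compare 33 vs 29: take 29 from right. Merged: [6, 10, 16, 18, 20, 21, 24, 24, 25, 29]
Append remaining from left: [33]. Merged: [6, 10, 16, 18, 20, 21, 24, 24, 25, 29, 33]

Final merged array: [6, 10, 16, 18, 20, 21, 24, 24, 25, 29, 33]
Total comparisons: 10

The merged array is [6, 10, 16, 18, 20, 21, 24, 24, 25, 29, 33], requiring 10 comparisons. The merge step runs in O(n) time where n is the total number of elements.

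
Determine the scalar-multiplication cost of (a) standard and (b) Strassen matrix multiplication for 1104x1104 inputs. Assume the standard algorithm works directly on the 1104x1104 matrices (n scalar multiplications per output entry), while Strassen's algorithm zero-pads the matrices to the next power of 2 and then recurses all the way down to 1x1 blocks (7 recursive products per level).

Matrix multiplication for 1104x1104 matrices:

Strassen's algorithm requires power-of-2 dimensions. Pad 1104x1104 to 2048x2048 (next power of 2).

Standard algorithm: 1104^3 = 1345572864 multiplications
Strassen's algorithm: 7^(log2(2048)) = 7^11 = 1977326743 multiplications
Difference: 1345572864 - 1977326743 = -631753879 (Strassen uses MORE here due to padding overhead — for small or just-over-power-of-2 n, padding can outweigh the per-level savings)

Standard: 1345572864 multiplications (1104^3). Strassen: 1977326743 multiplications (7^11, after padding to 2048x2048). Strassen reduces 8 recursive multiplications to 7 at each level.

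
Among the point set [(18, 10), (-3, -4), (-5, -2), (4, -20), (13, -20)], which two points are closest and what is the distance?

Computing all pairwise distances among 5 points:

d((18, 10), (-3, -4)) = 25.2389
d((18, 10), (-5, -2)) = 25.9422
d((18, 10), (4, -20)) = 33.1059
d((18, 10), (13, -20)) = 30.4138
d((-3, -4), (-5, -2)) = 2.8284 <-- minimum
d((-3, -4), (4, -20)) = 17.4642
d((-3, -4), (13, -20)) = 22.6274
d((-5, -2), (4, -20)) = 20.1246
d((-5, -2), (13, -20)) = 25.4558
d((4, -20), (13, -20)) = 9.0

Closest pair: (-3, -4) and (-5, -2) with distance 2.8284

The closest pair is (-3, -4) and (-5, -2) with Euclidean distance 2.8284. For 5 points, brute-force pairwise comparison is shown above. For large n, the divide-and-conquer algorithm (sort by x, recurse on halves, check the dividing strip) achieves O(n log n).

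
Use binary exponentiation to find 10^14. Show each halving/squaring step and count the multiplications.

Computing 10^14 by squaring (build up from 10^1; each line after the first costs one multiplication):

10^1 = 10
10^2 = (10^1)^2 = 10^2 = 100
10^3 = 10 * 10^2 = 10 * 100 = 1000
10^6 = (10^3)^2 = 1000^2 = 1000000
10^7 = 10 * 10^6 = 10 * 1000000 = 10000000
10^14 = (10^7)^2 = 10000000^2 = 100000000000000

Result: 100000000000000
Multiplications needed: 5 (5 lines after 10^1)

10^14 = 100000000000000. Using exponentiation by squaring, this requires 5 multiplications. The key idea: if the exponent is even, square the half-power; if odd, multiply by the base once.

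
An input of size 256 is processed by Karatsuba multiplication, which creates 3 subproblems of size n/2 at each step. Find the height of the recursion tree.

For divide and conquer with division factor 2:

Problem sizes at each level:
Level 0: 256
Level 1: 128
Level 2: 64
Level 3: 32
Level 4: 16
Level 5: 8
Level 6: 4
Level 7: 2
Level 8: 1

The root is level 0 and the size-1 base case is level 8 (the tree spans levels 0 through 8, i.e. 9 levels counting the root), so the depth is the number of divisions: log_2(256) = 8

The recursion tree depth is log_2(256) = 8. At each level, the problem size is divided by 2, so it takes 8 divisions to reduce to a base case of size 1. The algorithm makes 3 recursive calls at each level.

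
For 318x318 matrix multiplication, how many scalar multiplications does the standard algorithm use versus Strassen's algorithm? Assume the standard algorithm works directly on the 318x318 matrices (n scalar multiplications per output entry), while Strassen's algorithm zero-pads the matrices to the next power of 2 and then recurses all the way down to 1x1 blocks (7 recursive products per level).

Matrix multiplication for 318x318 matrices:

Strassen's algorithm requires power-of-2 dimensions. Pad 318x318 to 512x512 (next power of 2).

Standard algorithm: 318^3 = 32157432 multiplications
Strassen's algorithm: 7^(log2(512)) = 7^9 = 40353607 multiplications
Difference: 32157432 - 40353607 = -8196175 (Strassen uses MORE here due to padding overhead — for small or just-over-power-of-2 n, padding can outweigh the per-level savings)

Standard: 32157432 multiplications (318^3). Strassen: 40353607 multiplications (7^9, after padding to 512x512). Strassen reduces 8 recursive multiplications to 7 at each level.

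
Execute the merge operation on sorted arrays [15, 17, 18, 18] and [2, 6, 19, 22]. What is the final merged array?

Merging process:

Compare 15 vs 2: take 2 from right. Merged: [2]
Compare 15 vs 6: take 6 from right. Merged: [2, 6]
Compare 15 vs 19: take 15 from left. Merged: [2, 6, 15]
Compare 17 vs 19: take 17 from left. Merged: [2, 6, 15, 17]
Compare 18 vs 19: take 18 from left. Merged: [2, 6, 15, 17, 18]
Compare 18 vs 19: take 18 from left. Merged: [2, 6, 15, 17, 18, 18]
Append remaining from right: [19, 22]. Merged: [2, 6, 15, 17, 18, 18, 19, 22]

Final merged array: [2, 6, 15, 17, 18, 18, 19, 22]
Total comparisons: 6

The merged array is [2, 6, 15, 17, 18, 18, 19, 22], requiring 6 comparisons. The merge step runs in O(n) time where n is the total number of elements.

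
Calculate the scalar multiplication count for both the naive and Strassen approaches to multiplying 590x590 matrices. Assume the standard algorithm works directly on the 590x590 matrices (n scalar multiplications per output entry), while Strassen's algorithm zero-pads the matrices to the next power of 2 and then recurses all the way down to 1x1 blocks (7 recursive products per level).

Matrix multiplication for 590x590 matrices:

Strassen's algorithm requires power-of-2 dimensions. Pad 590x590 to 1024x1024 (next power of 2).

Standard algorithm: 590^3 = 205379000 multiplications
Strassen's algorithm: 7^(log2(1024)) = 7^10 = 282475249 multiplications
Difference: 205379000 - 282475249 = -77096249 (Strassen uses MORE here due to padding overhead — for small or just-over-power-of-2 n, padding can outweigh the per-level savings)

Standard: 205379000 multiplications (590^3). Strassen: 282475249 multiplications (7^10, after padding to 1024x1024). Strassen reduces 8 recursive multiplications to 7 at each level.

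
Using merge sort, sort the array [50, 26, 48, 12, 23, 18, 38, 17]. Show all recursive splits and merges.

Merge sort trace:

Split: [50, 26, 48, 12, 23, 18, 38, 17] -> [50, 26, 48, 12] and [23, 18, 38, 17]
  Split: [50, 26, 48, 12] -> [50, 26] and [48, 12]
    Split: [50, 26] -> [50] and [26]
    Merge: [50] + [26] -> [26, 50]
    Split: [48, 12] -> [48] and [12]
    Merge: [48] + [12] -> [12, 48]
  Merge: [26, 50] + [12, 48] -> [12, 26, 48, 50]
  Split: [23, 18, 38, 17] -> [23, 18] and [38, 17]
    Split: [23, 18] -> [23] and [18]
    Merge: [23] + [18] -> [18, 23]
    Split: [38, 17] -> [38] and [17]
    Merge: [38] + [17] -> [17, 38]
  Merge: [18, 23] + [17, 38] -> [17, 18, 23, 38]
Merge: [12, 26, 48, 50] + [17, 18, 23, 38] -> [12, 17, 18, 23, 26, 38, 48, 50]

Final sorted array: [12, 17, 18, 23, 26, 38, 48, 50]

The merge sort proceeds by recursively splitting the array and merging sorted halves.
After all merges, the sorted array is [12, 17, 18, 23, 26, 38, 48, 50].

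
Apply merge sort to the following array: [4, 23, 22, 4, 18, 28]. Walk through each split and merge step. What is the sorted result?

Merge sort trace:

Split: [4, 23, 22, 4, 18, 28] -> [4, 23, 22] and [4, 18, 28]
  Split: [4, 23, 22] -> [4] and [23, 22]
    Split: [23, 22] -> [23] and [22]
    Merge: [23] + [22] -> [22, 23]
  Merge: [4] + [22, 23] -> [4, 22, 23]
  Split: [4, 18, 28] -> [4] and [18, 28]
    Split: [18, 28] -> [18] and [28]
    Merge: [18] + [28] -> [18, 28]
  Merge: [4] + [18, 28] -> [4, 18, 28]
Merge: [4, 22, 23] + [4, 18, 28] -> [4, 4, 18, 22, 23, 28]

Final sorted array: [4, 4, 18, 22, 23, 28]

The merge sort proceeds by recursively splitting the array and merging sorted halves.
After all merges, the sorted array is [4, 4, 18, 22, 23, 28].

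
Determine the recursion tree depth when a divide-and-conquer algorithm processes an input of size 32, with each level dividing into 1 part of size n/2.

For divide and conquer with division factor 2:

Problem sizes at each level:
Level 0: 32
Level 1: 16
Level 2: 8
Level 3: 4
Level 4: 2
Level 5: 1

The root is level 0 and the size-1 base case is level 5 (the tree spans levels 0 through 5, i.e. 6 levels counting the root), so the depth is the number of divisions: log_2(32) = 5

The recursion tree depth is log_2(32) = 5. At each level, the problem size is divided by 2, so it takes 5 divisions to reduce to a base case of size 1. The algorithm makes 1 recursive call at each level.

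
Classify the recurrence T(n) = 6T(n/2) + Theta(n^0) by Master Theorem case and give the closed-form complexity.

Master Theorem for T(n) = 6T(n/2) + O(n^0):

a = 6, b = 2, c = 0
log_b(a) = log_2(6) = 2.5850

Case 1: c = 0 < log_2(6) = 2.5850
T(n) = O(n^(log_2 6))

For T(n) = 6T(n/2) + O(n^0): log_2(6) = 2.5850. This is Case 1 of the Master Theorem (c < log_b(a), work dominated by leaves), giving O(n^(log_2 6)).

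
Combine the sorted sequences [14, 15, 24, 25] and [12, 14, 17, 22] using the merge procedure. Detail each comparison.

Merging process:

Compare 14 vs 12: take 12 from right. Merged: [12]
Compare 14 vs 14: take 14 from left. Merged: [12, 14]
Compare 15 vs 14: take 14 from right. Merged: [12, 14, 14]
Compare 15 vs 17: take 15 from left. Merged: [12, 14, 14, 15]
Compare 24 vs 17: take 17 from right. Merged: [12, 14, 14, 15, 17]
Compare 24 vs 22: take 22 from right. Merged: [12, 14, 14, 15, 17, 22]
Append remaining from left: [24, 25]. Merged: [12, 14, 14, 15, 17, 22, 24, 25]

Final merged array: [12, 14, 14, 15, 17, 22, 24, 25]
Total comparisons: 6

The merged array is [12, 14, 14, 15, 17, 22, 24, 25], requiring 6 comparisons. The merge step runs in O(n) time where n is the total number of elements.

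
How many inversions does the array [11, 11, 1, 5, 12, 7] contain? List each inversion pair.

Finding inversions in [11, 11, 1, 5, 12, 7]:

(0, 2): arr[0]=11 > arr[2]=1
(0, 3): arr[0]=11 > arr[3]=5
(0, 5): arr[0]=11 > arr[5]=7
(1, 2): arr[1]=11 > arr[2]=1
(1, 3): arr[1]=11 > arr[3]=5
(1, 5): arr[1]=11 > arr[5]=7
(4, 5): arr[4]=12 > arr[5]=7

Total inversions: 7

The array has 7 inversion(s): (0,2), (0,3), (0,5), (1,2), (1,3), (1,5), (4,5). Each pair (i,j) satisfies i < j and arr[i] > arr[j].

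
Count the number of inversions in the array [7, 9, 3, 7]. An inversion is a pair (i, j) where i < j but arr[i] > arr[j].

Finding inversions in [7, 9, 3, 7]:

(0, 2): arr[0]=7 > arr[2]=3
(1, 2): arr[1]=9 > arr[2]=3
(1, 3): arr[1]=9 > arr[3]=7

Total inversions: 3

The array has 3 inversion(s): (0,2), (1,2), (1,3). Each pair (i,j) satisfies i < j and arr[i] > arr[j].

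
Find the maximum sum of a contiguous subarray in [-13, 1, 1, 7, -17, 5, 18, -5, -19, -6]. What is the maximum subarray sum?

Using Kadane's algorithm on [-13, 1, 1, 7, -17, 5, 18, -5, -19, -6]:

Scanning through the array:
Position 1 (value 1): max_ending_here = 1, max_so_far = 1
Position 2 (value 1): max_ending_here = 2, max_so_far = 2
Position 3 (value 7): max_ending_here = 9, max_so_far = 9
Position 4 (value -17): max_ending_here = -8, max_so_far = 9
Position 5 (value 5): max_ending_here = 5, max_so_far = 9
Position 6 (value 18): max_ending_here = 23, max_so_far = 23
Position 7 (value -5): max_ending_here = 18, max_so_far = 23
Position 8 (value -19): max_ending_here = -1, max_so_far = 23
Position 9 (value -6): max_ending_here = -6, max_so_far = 23

Maximum subarray: [5, 18]
Maximum sum: 23

The maximum subarray is [5, 18] with sum 23. This subarray runs from index 5 to index 6.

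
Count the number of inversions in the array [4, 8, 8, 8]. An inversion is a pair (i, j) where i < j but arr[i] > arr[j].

Finding inversions in [4, 8, 8, 8]:


Total inversions: 0

The array has 0 inversions. It is already sorted.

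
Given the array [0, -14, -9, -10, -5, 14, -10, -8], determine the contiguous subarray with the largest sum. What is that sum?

Using Kadane's algorithm on [0, -14, -9, -10, -5, 14, -10, -8]:

Scanning through the array:
Position 1 (value -14): max_ending_here = -14, max_so_far = 0
Position 2 (value -9): max_ending_here = -9, max_so_far = 0
Position 3 (value -10): max_ending_here = -10, max_so_far = 0
Position 4 (value -5): max_ending_here = -5, max_so_far = 0
Position 5 (value 14): max_ending_here = 14, max_so_far = 14
Position 6 (value -10): max_ending_here = 4, max_so_far = 14
Position 7 (value -8): max_ending_here = -4, max_so_far = 14

Maximum subarray: [14]
Maximum sum: 14

The maximum subarray is [14] with sum 14. This subarray runs from index 5 to index 5.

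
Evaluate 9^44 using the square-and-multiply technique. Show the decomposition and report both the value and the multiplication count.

Computing 9^44 by squaring (build up from 9^1; each line after the first costs one multiplication):

9^1 = 9
9^2 = (9^1)^2 = 9^2 = 81
9^4 = (9^2)^2 = 81^2 = 6561
9^5 = 9 * 9^4 = 9 * 6561 = 59049
9^10 = (9^5)^2 = 59049^2 = 3486784401
9^11 = 9 * 9^10 = 9 * 3486784401 = 31381059609
9^22 = (9^11)^2 = 31381059609^2 = 984770902183611232881
9^44 = (9^22)^2 = 984770902183611232881^2 = 969773729787523602876821942164080815560161

Result: 969773729787523602876821942164080815560161
Multiplications needed: 7 (7 lines after 9^1)

9^44 = 969773729787523602876821942164080815560161. Using exponentiation by squaring, this requires 7 multiplications. The key idea: if the exponent is even, square the half-power; if odd, multiply by the base once.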